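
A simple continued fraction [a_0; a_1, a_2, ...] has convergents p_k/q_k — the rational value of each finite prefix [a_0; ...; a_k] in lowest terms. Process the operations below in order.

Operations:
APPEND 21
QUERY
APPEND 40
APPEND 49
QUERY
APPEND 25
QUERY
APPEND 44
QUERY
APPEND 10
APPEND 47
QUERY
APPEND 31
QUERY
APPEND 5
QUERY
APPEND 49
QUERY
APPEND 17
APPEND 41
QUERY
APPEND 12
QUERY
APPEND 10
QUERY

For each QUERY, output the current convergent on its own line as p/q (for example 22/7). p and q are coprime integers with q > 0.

21/1
41230/1961
1031591/49065
45431234/2160821
21446595991/1020052746
665299819652/31643292401
3347945694251/159236514751
164714638837951/7834232515200
115108083682354089/5474822992714391
1384100500994188486/65831217101845843
13956113093624238949/663786994011172821

APPEND 21: p_0 = 21·1 + 0 = 21, q_0 = 21·0 + 1 = 1 → 21/1
APPEND 40: p_1 = 40·21 + 1 = 841, q_1 = 40·1 + 0 = 40 → 841/40
APPEND 49: p_2 = 49·841 + 21 = 41230, q_2 = 49·40 + 1 = 1961 → 41230/1961
APPEND 25: p_3 = 25·41230 + 841 = 1031591, q_3 = 25·1961 + 40 = 49065 → 1031591/49065
APPEND 44: p_4 = 44·1031591 + 41230 = 45431234, q_4 = 44·49065 + 1961 = 2160821 → 45431234/2160821
APPEND 10: p_5 = 10·45431234 + 1031591 = 455343931, q_5 = 10·2160821 + 49065 = 21657275 → 455343931/21657275
APPEND 47: p_6 = 47·455343931 + 45431234 = 21446595991, q_6 = 47·21657275 + 2160821 = 1020052746 → 21446595991/1020052746
APPEND 31: p_7 = 31·21446595991 + 455343931 = 665299819652, q_7 = 31·1020052746 + 21657275 = 31643292401 → 665299819652/31643292401
APPEND 5: p_8 = 5·665299819652 + 21446595991 = 3347945694251, q_8 = 5·31643292401 + 1020052746 = 159236514751 → 3347945694251/159236514751
APPEND 49: p_9 = 49·3347945694251 + 665299819652 = 164714638837951, q_9 = 49·159236514751 + 31643292401 = 7834232515200 → 164714638837951/7834232515200
APPEND 17: p_10 = 17·164714638837951 + 3347945694251 = 2803496805939418, q_10 = 17·7834232515200 + 159236514751 = 133341189273151 → 2803496805939418/133341189273151
APPEND 41: p_11 = 41·2803496805939418 + 164714638837951 = 115108083682354089, q_11 = 41·133341189273151 + 7834232515200 = 5474822992714391 → 115108083682354089/5474822992714391
APPEND 12: p_12 = 12·115108083682354089 + 2803496805939418 = 1384100500994188486, q_12 = 12·5474822992714391 + 133341189273151 = 65831217101845843 → 1384100500994188486/65831217101845843
APPEND 10: p_13 = 10·1384100500994188486 + 115108083682354089 = 13956113093624238949, q_13 = 10·65831217101845843 + 5474822992714391 = 663786994011172821 → 13956113093624238949/663786994011172821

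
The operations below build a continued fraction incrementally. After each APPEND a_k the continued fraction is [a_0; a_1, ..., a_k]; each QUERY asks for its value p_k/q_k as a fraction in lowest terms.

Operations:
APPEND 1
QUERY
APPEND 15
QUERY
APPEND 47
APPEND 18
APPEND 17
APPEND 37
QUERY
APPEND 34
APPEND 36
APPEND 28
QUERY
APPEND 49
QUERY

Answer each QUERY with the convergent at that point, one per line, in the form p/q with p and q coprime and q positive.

1/1
16/15
8576961/8041612
294714904961/276319656381
14451545452262/13549521949261

APPEND 1: p_0 = 1·1 + 0 = 1, q_0 = 1·0 + 1 = 1 → 1/1
APPEND 15: p_1 = 15·1 + 1 = 16, q_1 = 15·1 + 0 = 15 → 16/15
APPEND 47: p_2 = 47·16 + 1 = 753, q_2 = 47·15 + 1 = 706 → 753/706
APPEND 18: p_3 = 18·753 + 16 = 13570, q_3 = 18·706 + 15 = 12723 → 13570/12723
APPEND 17: p_4 = 17·13570 + 753 = 231443, q_4 = 17·12723 + 706 = 216997 → 231443/216997
APPEND 37: p_5 = 37·231443 + 13570 = 8576961, q_5 = 37·216997 + 12723 = 8041612 → 8576961/8041612
APPEND 34: p_6 = 34·8576961 + 231443 = 291848117, q_6 = 34·8041612 + 216997 = 273631805 → 291848117/273631805
APPEND 36: p_7 = 36·291848117 + 8576961 = 10515109173, q_7 = 36·273631805 + 8041612 = 9858786592 → 10515109173/9858786592
APPEND 28: p_8 = 28·10515109173 + 291848117 = 294714904961, q_8 = 28·9858786592 + 273631805 = 276319656381 → 294714904961/276319656381
APPEND 49: p_9 = 49·294714904961 + 10515109173 = 14451545452262, q_9 = 49·276319656381 + 9858786592 = 13549521949261 → 14451545452262/13549521949261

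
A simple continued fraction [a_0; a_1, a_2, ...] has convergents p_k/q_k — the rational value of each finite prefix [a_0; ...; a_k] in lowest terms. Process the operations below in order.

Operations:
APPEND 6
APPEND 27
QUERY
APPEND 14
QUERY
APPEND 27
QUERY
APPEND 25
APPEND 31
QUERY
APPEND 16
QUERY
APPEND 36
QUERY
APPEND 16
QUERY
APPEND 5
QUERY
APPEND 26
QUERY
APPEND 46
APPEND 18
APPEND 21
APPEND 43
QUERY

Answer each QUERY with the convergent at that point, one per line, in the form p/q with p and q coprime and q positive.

APPEND 6: p_0 = 6·1 + 0 = 6, q_0 = 6·0 + 1 = 1 → 6/1
APPEND 27: p_1 = 27·6 + 1 = 163, q_1 = 27·1 + 0 = 27 → 163/27
APPEND 14: p_2 = 14·163 + 6 = 2288, q_2 = 14·27 + 1 = 379 → 2288/379
APPEND 27: p_3 = 27·2288 + 163 = 61939, q_3 = 27·379 + 27 = 10260 → 61939/10260
APPEND 25: p_4 = 25·61939 + 2288 = 1550763, q_4 = 25·10260 + 379 = 256879 → 1550763/256879
APPEND 31: p_5 = 31·1550763 + 61939 = 48135592, q_5 = 31·256879 + 10260 = 7973509 → 48135592/7973509
APPEND 16: p_6 = 16·48135592 + 1550763 = 771720235, q_6 = 16·7973509 + 256879 = 127833023 → 771720235/127833023
APPEND 36: p_7 = 36·771720235 + 48135592 = 27830064052, q_7 = 36·127833023 + 7973509 = 4609962337 → 27830064052/4609962337
APPEND 16: p_8 = 16·27830064052 + 771720235 = 446052745067, q_8 = 16·4609962337 + 127833023 = 73887230415 → 446052745067/73887230415
APPEND 5: p_9 = 5·446052745067 + 27830064052 = 2258093789387, q_9 = 5·73887230415 + 4609962337 = 374046114412 → 2258093789387/374046114412
APPEND 26: p_10 = 26·2258093789387 + 446052745067 = 59156491269129, q_10 = 26·374046114412 + 73887230415 = 9799086205127 → 59156491269129/9799086205127
APPEND 46: p_11 = 46·59156491269129 + 2258093789387 = 2723456692169321, q_11 = 46·9799086205127 + 374046114412 = 451132011550254 → 2723456692169321/451132011550254
APPEND 18: p_12 = 18·2723456692169321 + 59156491269129 = 49081376950316907, q_12 = 18·451132011550254 + 9799086205127 = 8130175294109699 → 49081376950316907/8130175294109699
APPEND 21: p_13 = 21·49081376950316907 + 2723456692169321 = 1033432372648824368, q_13 = 21·8130175294109699 + 451132011550254 = 171184813187853933 → 1033432372648824368/171184813187853933
APPEND 43: p_14 = 43·1033432372648824368 + 49081376950316907 = 44486673400849764731, q_14 = 43·171184813187853933 + 8130175294109699 = 7369077142371828818 → 44486673400849764731/7369077142371828818

163/27
2288/379
61939/10260
48135592/7973509
771720235/127833023
27830064052/4609962337
446052745067/73887230415
2258093789387/374046114412
59156491269129/9799086205127
44486673400849764731/7369077142371828818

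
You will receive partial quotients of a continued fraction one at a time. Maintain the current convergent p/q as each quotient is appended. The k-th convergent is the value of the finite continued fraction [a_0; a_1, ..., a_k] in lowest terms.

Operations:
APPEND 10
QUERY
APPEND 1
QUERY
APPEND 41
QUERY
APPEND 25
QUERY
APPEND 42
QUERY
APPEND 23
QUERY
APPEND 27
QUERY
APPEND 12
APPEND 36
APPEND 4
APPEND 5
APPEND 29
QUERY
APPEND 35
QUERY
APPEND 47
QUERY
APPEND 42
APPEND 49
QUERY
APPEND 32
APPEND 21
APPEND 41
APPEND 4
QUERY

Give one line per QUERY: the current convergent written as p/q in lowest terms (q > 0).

APPEND 10: p_0 = 10·1 + 0 = 10, q_0 = 10·0 + 1 = 1 → 10/1
APPEND 1: p_1 = 1·10 + 1 = 11, q_1 = 1·1 + 0 = 1 → 11/1
APPEND 41: p_2 = 41·11 + 10 = 461, q_2 = 41·1 + 1 = 42 → 461/42
APPEND 25: p_3 = 25·461 + 11 = 11536, q_3 = 25·42 + 1 = 1051 → 11536/1051
APPEND 42: p_4 = 42·11536 + 461 = 484973, q_4 = 42·1051 + 42 = 44184 → 484973/44184
APPEND 23: p_5 = 23·484973 + 11536 = 11165915, q_5 = 23·44184 + 1051 = 1017283 → 11165915/1017283
APPEND 27: p_6 = 27·11165915 + 484973 = 301964678, q_6 = 27·1017283 + 44184 = 27510825 → 301964678/27510825
APPEND 12: p_7 = 12·301964678 + 11165915 = 3634742051, q_7 = 12·27510825 + 1017283 = 331147183 → 3634742051/331147183
APPEND 36: p_8 = 36·3634742051 + 301964678 = 131152678514, q_8 = 36·331147183 + 27510825 = 11948809413 → 131152678514/11948809413
APPEND 4: p_9 = 4·131152678514 + 3634742051 = 528245456107, q_9 = 4·11948809413 + 331147183 = 48126384835 → 528245456107/48126384835
APPEND 5: p_10 = 5·528245456107 + 131152678514 = 2772379959049, q_10 = 5·48126384835 + 11948809413 = 252580733588 → 2772379959049/252580733588
APPEND 29: p_11 = 29·2772379959049 + 528245456107 = 80927264268528, q_11 = 29·252580733588 + 48126384835 = 7372967658887 → 80927264268528/7372967658887
APPEND 35: p_12 = 35·80927264268528 + 2772379959049 = 2835226629357529, q_12 = 35·7372967658887 + 252580733588 = 258306448794633 → 2835226629357529/258306448794633
APPEND 47: p_13 = 47·2835226629357529 + 80927264268528 = 133336578844072391, q_13 = 47·258306448794633 + 7372967658887 = 12147776061006638 → 133336578844072391/12147776061006638
APPEND 42: p_14 = 42·133336578844072391 + 2835226629357529 = 5602971538080397951, q_14 = 42·12147776061006638 + 258306448794633 = 510464901011073429 → 5602971538080397951/510464901011073429
APPEND 49: p_15 = 49·5602971538080397951 + 133336578844072391 = 274678941944783571990, q_15 = 49·510464901011073429 + 12147776061006638 = 25024927925603604659 → 274678941944783571990/25024927925603604659
APPEND 32: p_16 = 32·274678941944783571990 + 5602971538080397951 = 8795329113771154701631, q_16 = 32·25024927925603604659 + 510464901011073429 = 801308158520326422517 → 8795329113771154701631/801308158520326422517
APPEND 21: p_17 = 21·8795329113771154701631 + 274678941944783571990 = 184976590331139032306241, q_17 = 21·801308158520326422517 + 25024927925603604659 = 16852496256852458477516 → 184976590331139032306241/16852496256852458477516
APPEND 41: p_18 = 41·184976590331139032306241 + 8795329113771154701631 = 7592835532690471479257512, q_18 = 41·16852496256852458477516 + 801308158520326422517 = 691753654689471124000673 → 7592835532690471479257512/691753654689471124000673
APPEND 4: p_19 = 4·7592835532690471479257512 + 184976590331139032306241 = 30556318721093024949336289, q_19 = 4·691753654689471124000673 + 16852496256852458477516 = 2783867115014736954480208 → 30556318721093024949336289/2783867115014736954480208

10/1
11/1
461/42
11536/1051
484973/44184
11165915/1017283
301964678/27510825
80927264268528/7372967658887
2835226629357529/258306448794633
133336578844072391/12147776061006638
274678941944783571990/25024927925603604659
30556318721093024949336289/2783867115014736954480208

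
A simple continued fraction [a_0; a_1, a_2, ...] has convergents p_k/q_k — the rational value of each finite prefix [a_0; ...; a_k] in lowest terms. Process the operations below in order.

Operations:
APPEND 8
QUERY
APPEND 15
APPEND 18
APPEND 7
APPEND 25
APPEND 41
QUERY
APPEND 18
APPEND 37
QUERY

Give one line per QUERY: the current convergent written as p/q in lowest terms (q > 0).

APPEND 8: p_0 = 8·1 + 0 = 8, q_0 = 8·0 + 1 = 1 → 8/1
APPEND 15: p_1 = 15·8 + 1 = 121, q_1 = 15·1 + 0 = 15 → 121/15
APPEND 18: p_2 = 18·121 + 8 = 2186, q_2 = 18·15 + 1 = 271 → 2186/271
APPEND 7: p_3 = 7·2186 + 121 = 15423, q_3 = 7·271 + 15 = 1912 → 15423/1912
APPEND 25: p_4 = 25·15423 + 2186 = 387761, q_4 = 25·1912 + 271 = 48071 → 387761/48071
APPEND 41: p_5 = 41·387761 + 15423 = 15913624, q_5 = 41·48071 + 1912 = 1972823 → 15913624/1972823
APPEND 18: p_6 = 18·15913624 + 387761 = 286832993, q_6 = 18·1972823 + 48071 = 35558885 → 286832993/35558885
APPEND 37: p_7 = 37·286832993 + 15913624 = 10628734365, q_7 = 37·35558885 + 1972823 = 1317651568 → 10628734365/1317651568

8/1
15913624/1972823
10628734365/1317651568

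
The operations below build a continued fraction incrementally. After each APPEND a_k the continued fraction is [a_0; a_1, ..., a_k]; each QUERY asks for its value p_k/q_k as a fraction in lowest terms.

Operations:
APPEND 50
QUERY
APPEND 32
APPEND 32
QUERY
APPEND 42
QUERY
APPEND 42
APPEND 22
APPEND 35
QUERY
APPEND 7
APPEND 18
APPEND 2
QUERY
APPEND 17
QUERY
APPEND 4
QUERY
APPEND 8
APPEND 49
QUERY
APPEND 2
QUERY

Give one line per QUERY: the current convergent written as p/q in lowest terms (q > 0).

APPEND 50: p_0 = 50·1 + 0 = 50, q_0 = 50·0 + 1 = 1 → 50/1
APPEND 32: p_1 = 32·50 + 1 = 1601, q_1 = 32·1 + 0 = 32 → 1601/32
APPEND 32: p_2 = 32·1601 + 50 = 51282, q_2 = 32·32 + 1 = 1025 → 51282/1025
APPEND 42: p_3 = 42·51282 + 1601 = 2155445, q_3 = 42·1025 + 32 = 43082 → 2155445/43082
APPEND 42: p_4 = 42·2155445 + 51282 = 90579972, q_4 = 42·43082 + 1025 = 1810469 → 90579972/1810469
APPEND 22: p_5 = 22·90579972 + 2155445 = 1994914829, q_5 = 22·1810469 + 43082 = 39873400 → 1994914829/39873400
APPEND 35: p_6 = 35·1994914829 + 90579972 = 69912598987, q_6 = 35·39873400 + 1810469 = 1397379469 → 69912598987/1397379469
APPEND 7: p_7 = 7·69912598987 + 1994914829 = 491383107738, q_7 = 7·1397379469 + 39873400 = 9821529683 → 491383107738/9821529683
APPEND 18: p_8 = 18·491383107738 + 69912598987 = 8914808538271, q_8 = 18·9821529683 + 1397379469 = 178184913763 → 8914808538271/178184913763
APPEND 2: p_9 = 2·8914808538271 + 491383107738 = 18321000184280, q_9 = 2·178184913763 + 9821529683 = 366191357209 → 18321000184280/366191357209
APPEND 17: p_10 = 17·18321000184280 + 8914808538271 = 320371811671031, q_10 = 17·366191357209 + 178184913763 = 6403437986316 → 320371811671031/6403437986316
APPEND 4: p_11 = 4·320371811671031 + 18321000184280 = 1299808246868404, q_11 = 4·6403437986316 + 366191357209 = 25979943302473 → 1299808246868404/25979943302473
APPEND 8: p_12 = 8·1299808246868404 + 320371811671031 = 10718837786618263, q_12 = 8·25979943302473 + 6403437986316 = 214242984406100 → 10718837786618263/214242984406100
APPEND 49: p_13 = 49·10718837786618263 + 1299808246868404 = 526522859791163291, q_13 = 49·214242984406100 + 25979943302473 = 10523886179201373 → 526522859791163291/10523886179201373
APPEND 2: p_14 = 2·526522859791163291 + 10718837786618263 = 1063764557368944845, q_14 = 2·10523886179201373 + 214242984406100 = 21262015342808846 → 1063764557368944845/21262015342808846

50/1
51282/1025
2155445/43082
69912598987/1397379469
18321000184280/366191357209
320371811671031/6403437986316
1299808246868404/25979943302473
526522859791163291/10523886179201373
1063764557368944845/21262015342808846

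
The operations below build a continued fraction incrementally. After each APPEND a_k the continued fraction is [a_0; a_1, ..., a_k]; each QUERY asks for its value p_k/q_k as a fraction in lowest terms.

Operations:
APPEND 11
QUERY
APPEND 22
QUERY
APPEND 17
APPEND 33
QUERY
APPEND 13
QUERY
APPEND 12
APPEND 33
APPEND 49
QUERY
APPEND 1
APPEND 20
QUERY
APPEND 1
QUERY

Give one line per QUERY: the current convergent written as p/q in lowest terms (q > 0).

11/1
243/22
136929/12397
1784219/161536
34951373957/3164356586
748235925097/67742266166
783900152654/70971161645

APPEND 11: p_0 = 11·1 + 0 = 11, q_0 = 11·0 + 1 = 1 → 11/1
APPEND 22: p_1 = 22·11 + 1 = 243, q_1 = 22·1 + 0 = 22 → 243/22
APPEND 17: p_2 = 17·243 + 11 = 4142, q_2 = 17·22 + 1 = 375 → 4142/375
APPEND 33: p_3 = 33·4142 + 243 = 136929, q_3 = 33·375 + 22 = 12397 → 136929/12397
APPEND 13: p_4 = 13·136929 + 4142 = 1784219, q_4 = 13·12397 + 375 = 161536 → 1784219/161536
APPEND 12: p_5 = 12·1784219 + 136929 = 21547557, q_5 = 12·161536 + 12397 = 1950829 → 21547557/1950829
APPEND 33: p_6 = 33·21547557 + 1784219 = 712853600, q_6 = 33·1950829 + 161536 = 64538893 → 712853600/64538893
APPEND 49: p_7 = 49·712853600 + 21547557 = 34951373957, q_7 = 49·64538893 + 1950829 = 3164356586 → 34951373957/3164356586
APPEND 1: p_8 = 1·34951373957 + 712853600 = 35664227557, q_8 = 1·3164356586 + 64538893 = 3228895479 → 35664227557/3228895479
APPEND 20: p_9 = 20·35664227557 + 34951373957 = 748235925097, q_9 = 20·3228895479 + 3164356586 = 67742266166 → 748235925097/67742266166
APPEND 1: p_10 = 1·748235925097 + 35664227557 = 783900152654, q_10 = 1·67742266166 + 3228895479 = 70971161645 → 783900152654/70971161645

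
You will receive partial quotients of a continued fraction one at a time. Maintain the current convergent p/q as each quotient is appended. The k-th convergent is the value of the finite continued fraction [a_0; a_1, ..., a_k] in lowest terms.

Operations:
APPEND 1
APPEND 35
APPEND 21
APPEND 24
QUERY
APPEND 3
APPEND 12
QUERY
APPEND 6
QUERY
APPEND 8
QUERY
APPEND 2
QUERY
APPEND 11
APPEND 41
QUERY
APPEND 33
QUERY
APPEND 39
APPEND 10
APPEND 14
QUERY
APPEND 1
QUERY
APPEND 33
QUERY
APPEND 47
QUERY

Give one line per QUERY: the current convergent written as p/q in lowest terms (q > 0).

APPEND 1: p_0 = 1·1 + 0 = 1, q_0 = 1·0 + 1 = 1 → 1/1
APPEND 35: p_1 = 35·1 + 1 = 36, q_1 = 35·1 + 0 = 35 → 36/35
APPEND 21: p_2 = 21·36 + 1 = 757, q_2 = 21·35 + 1 = 736 → 757/736
APPEND 24: p_3 = 24·757 + 36 = 18204, q_3 = 24·736 + 35 = 17699 → 18204/17699
APPEND 3: p_4 = 3·18204 + 757 = 55369, q_4 = 3·17699 + 736 = 53833 → 55369/53833
APPEND 12: p_5 = 12·55369 + 18204 = 682632, q_5 = 12·53833 + 17699 = 663695 → 682632/663695
APPEND 6: p_6 = 6·682632 + 55369 = 4151161, q_6 = 6·663695 + 53833 = 4036003 → 4151161/4036003
APPEND 8: p_7 = 8·4151161 + 682632 = 33891920, q_7 = 8·4036003 + 663695 = 32951719 → 33891920/32951719
APPEND 2: p_8 = 2·33891920 + 4151161 = 71935001, q_8 = 2·32951719 + 4036003 = 69939441 → 71935001/69939441
APPEND 11: p_9 = 11·71935001 + 33891920 = 825176931, q_9 = 11·69939441 + 32951719 = 802285570 → 825176931/802285570
APPEND 41: p_10 = 41·825176931 + 71935001 = 33904189172, q_10 = 41·802285570 + 69939441 = 32963647811 → 33904189172/32963647811
APPEND 33: p_11 = 33·33904189172 + 825176931 = 1119663419607, q_11 = 33·32963647811 + 802285570 = 1088602663333 → 1119663419607/1088602663333
APPEND 39: p_12 = 39·1119663419607 + 33904189172 = 43700777553845, q_12 = 39·1088602663333 + 32963647811 = 42488467517798 → 43700777553845/42488467517798
APPEND 10: p_13 = 10·43700777553845 + 1119663419607 = 438127438958057, q_13 = 10·42488467517798 + 1088602663333 = 425973277841313 → 438127438958057/425973277841313
APPEND 14: p_14 = 14·438127438958057 + 43700777553845 = 6177484922966643, q_14 = 14·425973277841313 + 42488467517798 = 6006114357296180 → 6177484922966643/6006114357296180
APPEND 1: p_15 = 1·6177484922966643 + 438127438958057 = 6615612361924700, q_15 = 1·6006114357296180 + 425973277841313 = 6432087635137493 → 6615612361924700/6432087635137493
APPEND 33: p_16 = 33·6615612361924700 + 6177484922966643 = 224492692866481743, q_16 = 33·6432087635137493 + 6006114357296180 = 218265006316833449 → 224492692866481743/218265006316833449
APPEND 47: p_17 = 47·224492692866481743 + 6615612361924700 = 10557772177086566621, q_17 = 47·218265006316833449 + 6432087635137493 = 10264887384526309596 → 10557772177086566621/10264887384526309596

18204/17699
682632/663695
4151161/4036003
33891920/32951719
71935001/69939441
33904189172/32963647811
1119663419607/1088602663333
6177484922966643/6006114357296180
6615612361924700/6432087635137493
224492692866481743/218265006316833449
10557772177086566621/10264887384526309596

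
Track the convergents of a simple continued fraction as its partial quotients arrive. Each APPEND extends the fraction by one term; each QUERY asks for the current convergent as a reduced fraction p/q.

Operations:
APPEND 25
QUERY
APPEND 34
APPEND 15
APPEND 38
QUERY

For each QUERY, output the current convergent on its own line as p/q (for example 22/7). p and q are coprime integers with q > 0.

APPEND 25: p_0 = 25·1 + 0 = 25, q_0 = 25·0 + 1 = 1 → 25/1
APPEND 34: p_1 = 34·25 + 1 = 851, q_1 = 34·1 + 0 = 34 → 851/34
APPEND 15: p_2 = 15·851 + 25 = 12790, q_2 = 15·34 + 1 = 511 → 12790/511
APPEND 38: p_3 = 38·12790 + 851 = 486871, q_3 = 38·511 + 34 = 19452 → 486871/19452

25/1
486871/19452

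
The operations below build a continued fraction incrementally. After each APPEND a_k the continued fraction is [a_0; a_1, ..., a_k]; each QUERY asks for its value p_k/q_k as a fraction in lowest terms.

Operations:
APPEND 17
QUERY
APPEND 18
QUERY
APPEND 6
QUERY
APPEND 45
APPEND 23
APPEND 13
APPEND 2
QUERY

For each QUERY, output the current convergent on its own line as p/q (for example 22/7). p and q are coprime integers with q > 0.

APPEND 17: p_0 = 17·1 + 0 = 17, q_0 = 17·0 + 1 = 1 → 17/1
APPEND 18: p_1 = 18·17 + 1 = 307, q_1 = 18·1 + 0 = 18 → 307/18
APPEND 6: p_2 = 6·307 + 17 = 1859, q_2 = 6·18 + 1 = 109 → 1859/109
APPEND 45: p_3 = 45·1859 + 307 = 83962, q_3 = 45·109 + 18 = 4923 → 83962/4923
APPEND 23: p_4 = 23·83962 + 1859 = 1932985, q_4 = 23·4923 + 109 = 113338 → 1932985/113338
APPEND 13: p_5 = 13·1932985 + 83962 = 25212767, q_5 = 13·113338 + 4923 = 1478317 → 25212767/1478317
APPEND 2: p_6 = 2·25212767 + 1932985 = 52358519, q_6 = 2·1478317 + 113338 = 3069972 → 52358519/3069972

17/1
307/18
1859/109
52358519/3069972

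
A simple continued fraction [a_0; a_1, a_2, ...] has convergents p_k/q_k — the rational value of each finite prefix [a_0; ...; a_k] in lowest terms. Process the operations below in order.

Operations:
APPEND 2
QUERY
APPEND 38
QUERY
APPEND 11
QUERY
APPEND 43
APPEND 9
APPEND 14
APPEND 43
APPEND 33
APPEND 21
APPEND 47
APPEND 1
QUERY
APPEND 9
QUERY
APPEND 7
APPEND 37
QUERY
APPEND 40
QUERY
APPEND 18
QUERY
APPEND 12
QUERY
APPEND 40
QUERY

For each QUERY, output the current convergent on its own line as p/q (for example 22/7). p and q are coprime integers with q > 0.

APPEND 2: p_0 = 2·1 + 0 = 2, q_0 = 2·0 + 1 = 1 → 2/1
APPEND 38: p_1 = 38·2 + 1 = 77, q_1 = 38·1 + 0 = 38 → 77/38
APPEND 11: p_2 = 11·77 + 2 = 849, q_2 = 11·38 + 1 = 419 → 849/419
APPEND 43: p_3 = 43·849 + 77 = 36584, q_3 = 43·419 + 38 = 18055 → 36584/18055
APPEND 9: p_4 = 9·36584 + 849 = 330105, q_4 = 9·18055 + 419 = 162914 → 330105/162914
APPEND 14: p_5 = 14·330105 + 36584 = 4658054, q_5 = 14·162914 + 18055 = 2298851 → 4658054/2298851
APPEND 43: p_6 = 43·4658054 + 330105 = 200626427, q_6 = 43·2298851 + 162914 = 99013507 → 200626427/99013507
APPEND 33: p_7 = 33·200626427 + 4658054 = 6625330145, q_7 = 33·99013507 + 2298851 = 3269744582 → 6625330145/3269744582
APPEND 21: p_8 = 21·6625330145 + 200626427 = 139332559472, q_8 = 21·3269744582 + 99013507 = 68763649729 → 139332559472/68763649729
APPEND 47: p_9 = 47·139332559472 + 6625330145 = 6555255625329, q_9 = 47·68763649729 + 3269744582 = 3235161281845 → 6555255625329/3235161281845
APPEND 1: p_10 = 1·6555255625329 + 139332559472 = 6694588184801, q_10 = 1·3235161281845 + 68763649729 = 3303924931574 → 6694588184801/3303924931574
APPEND 9: p_11 = 9·6694588184801 + 6555255625329 = 66806549288538, q_11 = 9·3303924931574 + 3235161281845 = 32970485666011 → 66806549288538/32970485666011
APPEND 7: p_12 = 7·66806549288538 + 6694588184801 = 474340433204567, q_12 = 7·32970485666011 + 3303924931574 = 234097324593651 → 474340433204567/234097324593651
APPEND 37: p_13 = 37·474340433204567 + 66806549288538 = 17617402577857517, q_13 = 37·234097324593651 + 32970485666011 = 8694571495631098 → 17617402577857517/8694571495631098
APPEND 40: p_14 = 40·17617402577857517 + 474340433204567 = 705170443547505247, q_14 = 40·8694571495631098 + 234097324593651 = 348016957149837571 → 705170443547505247/348016957149837571
APPEND 18: p_15 = 18·705170443547505247 + 17617402577857517 = 12710685386432951963, q_15 = 18·348016957149837571 + 8694571495631098 = 6272999800192707376 → 12710685386432951963/6272999800192707376
APPEND 12: p_16 = 12·12710685386432951963 + 705170443547505247 = 153233395080742928803, q_16 = 12·6272999800192707376 + 348016957149837571 = 75624014559462326083 → 153233395080742928803/75624014559462326083
APPEND 40: p_17 = 40·153233395080742928803 + 12710685386432951963 = 6142046488616150104083, q_17 = 40·75624014559462326083 + 6272999800192707376 = 3031233582178685750696 → 6142046488616150104083/3031233582178685750696

2/1
77/38
849/419
6694588184801/3303924931574
66806549288538/32970485666011
17617402577857517/8694571495631098
705170443547505247/348016957149837571
12710685386432951963/6272999800192707376
153233395080742928803/75624014559462326083
6142046488616150104083/3031233582178685750696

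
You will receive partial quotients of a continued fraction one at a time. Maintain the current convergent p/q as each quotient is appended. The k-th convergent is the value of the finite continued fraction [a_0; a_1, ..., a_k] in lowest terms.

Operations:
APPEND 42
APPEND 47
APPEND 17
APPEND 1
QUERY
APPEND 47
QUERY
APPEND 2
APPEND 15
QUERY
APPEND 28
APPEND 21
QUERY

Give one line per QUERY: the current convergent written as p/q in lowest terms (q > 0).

APPEND 42: p_0 = 42·1 + 0 = 42, q_0 = 42·0 + 1 = 1 → 42/1
APPEND 47: p_1 = 47·42 + 1 = 1975, q_1 = 47·1 + 0 = 47 → 1975/47
APPEND 17: p_2 = 17·1975 + 42 = 33617, q_2 = 17·47 + 1 = 800 → 33617/800
APPEND 1: p_3 = 1·33617 + 1975 = 35592, q_3 = 1·800 + 47 = 847 → 35592/847
APPEND 47: p_4 = 47·35592 + 33617 = 1706441, q_4 = 47·847 + 800 = 40609 → 1706441/40609
APPEND 2: p_5 = 2·1706441 + 35592 = 3448474, q_5 = 2·40609 + 847 = 82065 → 3448474/82065
APPEND 15: p_6 = 15·3448474 + 1706441 = 53433551, q_6 = 15·82065 + 40609 = 1271584 → 53433551/1271584
APPEND 28: p_7 = 28·53433551 + 3448474 = 1499587902, q_7 = 28·1271584 + 82065 = 35686417 → 1499587902/35686417
APPEND 21: p_8 = 21·1499587902 + 53433551 = 31544779493, q_8 = 21·35686417 + 1271584 = 750686341 → 31544779493/750686341

35592/847
1706441/40609
53433551/1271584
31544779493/750686341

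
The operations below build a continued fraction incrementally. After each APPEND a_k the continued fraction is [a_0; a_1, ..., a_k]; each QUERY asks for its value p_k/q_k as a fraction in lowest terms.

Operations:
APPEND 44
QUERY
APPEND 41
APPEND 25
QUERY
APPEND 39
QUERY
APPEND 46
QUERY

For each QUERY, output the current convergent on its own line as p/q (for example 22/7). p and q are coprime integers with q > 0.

APPEND 44: p_0 = 44·1 + 0 = 44, q_0 = 44·0 + 1 = 1 → 44/1
APPEND 41: p_1 = 41·44 + 1 = 1805, q_1 = 41·1 + 0 = 41 → 1805/41
APPEND 25: p_2 = 25·1805 + 44 = 45169, q_2 = 25·41 + 1 = 1026 → 45169/1026
APPEND 39: p_3 = 39·45169 + 1805 = 1763396, q_3 = 39·1026 + 41 = 40055 → 1763396/40055
APPEND 46: p_4 = 46·1763396 + 45169 = 81161385, q_4 = 46·40055 + 1026 = 1843556 → 81161385/1843556

44/1
45169/1026
1763396/40055
81161385/1843556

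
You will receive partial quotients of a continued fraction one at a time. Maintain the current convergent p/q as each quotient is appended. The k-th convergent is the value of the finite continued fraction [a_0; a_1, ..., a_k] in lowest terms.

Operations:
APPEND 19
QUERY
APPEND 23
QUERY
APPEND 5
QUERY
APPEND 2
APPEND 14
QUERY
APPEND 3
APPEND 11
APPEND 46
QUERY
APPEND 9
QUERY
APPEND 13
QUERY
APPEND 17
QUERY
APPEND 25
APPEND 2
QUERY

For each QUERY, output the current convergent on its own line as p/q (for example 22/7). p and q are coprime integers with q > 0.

APPEND 19: p_0 = 19·1 + 0 = 19, q_0 = 19·0 + 1 = 1 → 19/1
APPEND 23: p_1 = 23·19 + 1 = 438, q_1 = 23·1 + 0 = 23 → 438/23
APPEND 5: p_2 = 5·438 + 19 = 2209, q_2 = 5·23 + 1 = 116 → 2209/116
APPEND 2: p_3 = 2·2209 + 438 = 4856, q_3 = 2·116 + 23 = 255 → 4856/255
APPEND 14: p_4 = 14·4856 + 2209 = 70193, q_4 = 14·255 + 116 = 3686 → 70193/3686
APPEND 3: p_5 = 3·70193 + 4856 = 215435, q_5 = 3·3686 + 255 = 11313 → 215435/11313
APPEND 11: p_6 = 11·215435 + 70193 = 2439978, q_6 = 11·11313 + 3686 = 128129 → 2439978/128129
APPEND 46: p_7 = 46·2439978 + 215435 = 112454423, q_7 = 46·128129 + 11313 = 5905247 → 112454423/5905247
APPEND 9: p_8 = 9·112454423 + 2439978 = 1014529785, q_8 = 9·5905247 + 128129 = 53275352 → 1014529785/53275352
APPEND 13: p_9 = 13·1014529785 + 112454423 = 13301341628, q_9 = 13·53275352 + 5905247 = 698484823 → 13301341628/698484823
APPEND 17: p_10 = 17·13301341628 + 1014529785 = 227137337461, q_10 = 17·698484823 + 53275352 = 11927517343 → 227137337461/11927517343
APPEND 25: p_11 = 25·227137337461 + 13301341628 = 5691734778153, q_11 = 25·11927517343 + 698484823 = 298886418398 → 5691734778153/298886418398
APPEND 2: p_12 = 2·5691734778153 + 227137337461 = 11610606893767, q_12 = 2·298886418398 + 11927517343 = 609700354139 → 11610606893767/609700354139

19/1
438/23
2209/116
70193/3686
112454423/5905247
1014529785/53275352
13301341628/698484823
227137337461/11927517343
11610606893767/609700354139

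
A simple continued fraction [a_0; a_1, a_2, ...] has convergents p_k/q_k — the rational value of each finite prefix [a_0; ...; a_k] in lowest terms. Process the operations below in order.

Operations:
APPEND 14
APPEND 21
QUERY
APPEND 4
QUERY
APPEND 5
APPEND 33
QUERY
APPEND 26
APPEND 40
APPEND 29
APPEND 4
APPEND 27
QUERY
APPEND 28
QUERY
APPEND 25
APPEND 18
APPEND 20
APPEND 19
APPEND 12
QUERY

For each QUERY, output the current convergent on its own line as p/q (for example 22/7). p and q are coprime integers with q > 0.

295/21
1194/85
207939/14803
691477717623/49225708760
19386753410743/1380126434847
40318113513523153086/2870212102266729899

APPEND 14: p_0 = 14·1 + 0 = 14, q_0 = 14·0 + 1 = 1 → 14/1
APPEND 21: p_1 = 21·14 + 1 = 295, q_1 = 21·1 + 0 = 21 → 295/21
APPEND 4: p_2 = 4·295 + 14 = 1194, q_2 = 4·21 + 1 = 85 → 1194/85
APPEND 5: p_3 = 5·1194 + 295 = 6265, q_3 = 5·85 + 21 = 446 → 6265/446
APPEND 33: p_4 = 33·6265 + 1194 = 207939, q_4 = 33·446 + 85 = 14803 → 207939/14803
APPEND 26: p_5 = 26·207939 + 6265 = 5412679, q_5 = 26·14803 + 446 = 385324 → 5412679/385324
APPEND 40: p_6 = 40·5412679 + 207939 = 216715099, q_6 = 40·385324 + 14803 = 15427763 → 216715099/15427763
APPEND 29: p_7 = 29·216715099 + 5412679 = 6290150550, q_7 = 29·15427763 + 385324 = 447790451 → 6290150550/447790451
APPEND 4: p_8 = 4·6290150550 + 216715099 = 25377317299, q_8 = 4·447790451 + 15427763 = 1806589567 → 25377317299/1806589567
APPEND 27: p_9 = 27·25377317299 + 6290150550 = 691477717623, q_9 = 27·1806589567 + 447790451 = 49225708760 → 691477717623/49225708760
APPEND 28: p_10 = 28·691477717623 + 25377317299 = 19386753410743, q_10 = 28·49225708760 + 1806589567 = 1380126434847 → 19386753410743/1380126434847
APPEND 25: p_11 = 25·19386753410743 + 691477717623 = 485360312986198, q_11 = 25·1380126434847 + 49225708760 = 34552386579935 → 485360312986198/34552386579935
APPEND 18: p_12 = 18·485360312986198 + 19386753410743 = 8755872387162307, q_12 = 18·34552386579935 + 1380126434847 = 623323084873677 → 8755872387162307/623323084873677
APPEND 20: p_13 = 20·8755872387162307 + 485360312986198 = 175602808056232338, q_13 = 20·623323084873677 + 34552386579935 = 12501014084053475 → 175602808056232338/12501014084053475
APPEND 19: p_14 = 19·175602808056232338 + 8755872387162307 = 3345209225455576729, q_14 = 19·12501014084053475 + 623323084873677 = 238142590681889702 → 3345209225455576729/238142590681889702
APPEND 12: p_15 = 12·3345209225455576729 + 175602808056232338 = 40318113513523153086, q_15 = 12·238142590681889702 + 12501014084053475 = 2870212102266729899 → 40318113513523153086/2870212102266729899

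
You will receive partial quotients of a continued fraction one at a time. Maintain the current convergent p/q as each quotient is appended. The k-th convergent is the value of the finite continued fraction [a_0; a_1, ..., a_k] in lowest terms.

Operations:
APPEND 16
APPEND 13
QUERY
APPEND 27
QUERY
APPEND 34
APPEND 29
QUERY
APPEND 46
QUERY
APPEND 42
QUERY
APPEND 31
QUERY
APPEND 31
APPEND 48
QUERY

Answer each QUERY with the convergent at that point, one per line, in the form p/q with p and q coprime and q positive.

APPEND 16: p_0 = 16·1 + 0 = 16, q_0 = 16·0 + 1 = 1 → 16/1
APPEND 13: p_1 = 13·16 + 1 = 209, q_1 = 13·1 + 0 = 13 → 209/13
APPEND 27: p_2 = 27·209 + 16 = 5659, q_2 = 27·13 + 1 = 352 → 5659/352
APPEND 34: p_3 = 34·5659 + 209 = 192615, q_3 = 34·352 + 13 = 11981 → 192615/11981
APPEND 29: p_4 = 29·192615 + 5659 = 5591494, q_4 = 29·11981 + 352 = 347801 → 5591494/347801
APPEND 46: p_5 = 46·5591494 + 192615 = 257401339, q_5 = 46·347801 + 11981 = 16010827 → 257401339/16010827
APPEND 42: p_6 = 42·257401339 + 5591494 = 10816447732, q_6 = 42·16010827 + 347801 = 672802535 → 10816447732/672802535
APPEND 31: p_7 = 31·10816447732 + 257401339 = 335567281031, q_7 = 31·672802535 + 16010827 = 20872889412 → 335567281031/20872889412
APPEND 31: p_8 = 31·335567281031 + 10816447732 = 10413402159693, q_8 = 31·20872889412 + 672802535 = 647732374307 → 10413402159693/647732374307
APPEND 48: p_9 = 48·10413402159693 + 335567281031 = 500178870946295, q_9 = 48·647732374307 + 20872889412 = 31112026856148 → 500178870946295/31112026856148

209/13
5659/352
5591494/347801
257401339/16010827
10816447732/672802535
335567281031/20872889412
500178870946295/31112026856148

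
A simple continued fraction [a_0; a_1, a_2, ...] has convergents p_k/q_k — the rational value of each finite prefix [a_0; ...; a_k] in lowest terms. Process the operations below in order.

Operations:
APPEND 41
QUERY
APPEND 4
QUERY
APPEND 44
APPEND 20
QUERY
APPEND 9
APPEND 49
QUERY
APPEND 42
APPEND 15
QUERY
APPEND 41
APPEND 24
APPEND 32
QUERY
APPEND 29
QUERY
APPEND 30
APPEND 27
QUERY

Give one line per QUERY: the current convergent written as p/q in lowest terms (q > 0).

APPEND 41: p_0 = 41·1 + 0 = 41, q_0 = 41·0 + 1 = 1 → 41/1
APPEND 4: p_1 = 4·41 + 1 = 165, q_1 = 4·1 + 0 = 4 → 165/4
APPEND 44: p_2 = 44·165 + 41 = 7301, q_2 = 44·4 + 1 = 177 → 7301/177
APPEND 20: p_3 = 20·7301 + 165 = 146185, q_3 = 20·177 + 4 = 3544 → 146185/3544
APPEND 9: p_4 = 9·146185 + 7301 = 1322966, q_4 = 9·3544 + 177 = 32073 → 1322966/32073
APPEND 49: p_5 = 49·1322966 + 146185 = 64971519, q_5 = 49·32073 + 3544 = 1575121 → 64971519/1575121
APPEND 42: p_6 = 42·64971519 + 1322966 = 2730126764, q_6 = 42·1575121 + 32073 = 66187155 → 2730126764/66187155
APPEND 15: p_7 = 15·2730126764 + 64971519 = 41016872979, q_7 = 15·66187155 + 1575121 = 994382446 → 41016872979/994382446
APPEND 41: p_8 = 41·41016872979 + 2730126764 = 1684421918903, q_8 = 41·994382446 + 66187155 = 40835867441 → 1684421918903/40835867441
APPEND 24: p_9 = 24·1684421918903 + 41016872979 = 40467142926651, q_9 = 24·40835867441 + 994382446 = 981055201030 → 40467142926651/981055201030
APPEND 32: p_10 = 32·40467142926651 + 1684421918903 = 1296632995571735, q_10 = 32·981055201030 + 40835867441 = 31434602300401 → 1296632995571735/31434602300401
APPEND 29: p_11 = 29·1296632995571735 + 40467142926651 = 37642824014506966, q_11 = 29·31434602300401 + 981055201030 = 912584521912659 → 37642824014506966/912584521912659
APPEND 30: p_12 = 30·37642824014506966 + 1296632995571735 = 1130581353430780715, q_12 = 30·912584521912659 + 31434602300401 = 27408970259680171 → 1130581353430780715/27408970259680171
APPEND 27: p_13 = 27·1130581353430780715 + 37642824014506966 = 30563339366645586271, q_13 = 27·27408970259680171 + 912584521912659 = 740954781533277276 → 30563339366645586271/740954781533277276

41/1
165/4
146185/3544
64971519/1575121
41016872979/994382446
1296632995571735/31434602300401
37642824014506966/912584521912659
30563339366645586271/740954781533277276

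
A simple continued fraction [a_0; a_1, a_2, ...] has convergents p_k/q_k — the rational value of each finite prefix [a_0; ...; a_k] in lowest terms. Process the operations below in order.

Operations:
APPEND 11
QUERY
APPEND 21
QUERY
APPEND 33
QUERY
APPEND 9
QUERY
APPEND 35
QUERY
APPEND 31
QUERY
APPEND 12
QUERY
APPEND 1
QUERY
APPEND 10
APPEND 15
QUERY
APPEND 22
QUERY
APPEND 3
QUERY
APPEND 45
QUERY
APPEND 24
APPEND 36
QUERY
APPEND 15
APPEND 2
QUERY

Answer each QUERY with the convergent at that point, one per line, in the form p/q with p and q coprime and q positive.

11/1
232/21
7667/694
69235/6267
2430892/220039
75426887/6827476
907553536/82149751
982980423/88977227
162043346913/14667807542
3575690989852/323663687945
10889116316469/985658871377
493585925230957/44678312899910
427343833512170689/38682224377791722
13271372741521010233/1201295486048481816

APPEND 11: p_0 = 11·1 + 0 = 11, q_0 = 11·0 + 1 = 1 → 11/1
APPEND 21: p_1 = 21·11 + 1 = 232, q_1 = 21·1 + 0 = 21 → 232/21
APPEND 33: p_2 = 33·232 + 11 = 7667, q_2 = 33·21 + 1 = 694 → 7667/694
APPEND 9: p_3 = 9·7667 + 232 = 69235, q_3 = 9·694 + 21 = 6267 → 69235/6267
APPEND 35: p_4 = 35·69235 + 7667 = 2430892, q_4 = 35·6267 + 694 = 220039 → 2430892/220039
APPEND 31: p_5 = 31·2430892 + 69235 = 75426887, q_5 = 31·220039 + 6267 = 6827476 → 75426887/6827476
APPEND 12: p_6 = 12·75426887 + 2430892 = 907553536, q_6 = 12·6827476 + 220039 = 82149751 → 907553536/82149751
APPEND 1: p_7 = 1·907553536 + 75426887 = 982980423, q_7 = 1·82149751 + 6827476 = 88977227 → 982980423/88977227
APPEND 10: p_8 = 10·982980423 + 907553536 = 10737357766, q_8 = 10·88977227 + 82149751 = 971922021 → 10737357766/971922021
APPEND 15: p_9 = 15·10737357766 + 982980423 = 162043346913, q_9 = 15·971922021 + 88977227 = 14667807542 → 162043346913/14667807542
APPEND 22: p_10 = 22·162043346913 + 10737357766 = 3575690989852, q_10 = 22·14667807542 + 971922021 = 323663687945 → 3575690989852/323663687945
APPEND 3: p_11 = 3·3575690989852 + 162043346913 = 10889116316469, q_11 = 3·323663687945 + 14667807542 = 985658871377 → 10889116316469/985658871377
APPEND 45: p_12 = 45·10889116316469 + 3575690989852 = 493585925230957, q_12 = 45·985658871377 + 323663687945 = 44678312899910 → 493585925230957/44678312899910
APPEND 24: p_13 = 24·493585925230957 + 10889116316469 = 11856951321859437, q_13 = 24·44678312899910 + 985658871377 = 1073265168469217 → 11856951321859437/1073265168469217
APPEND 36: p_14 = 36·11856951321859437 + 493585925230957 = 427343833512170689, q_14 = 36·1073265168469217 + 44678312899910 = 38682224377791722 → 427343833512170689/38682224377791722
APPEND 15: p_15 = 15·427343833512170689 + 11856951321859437 = 6422014454004419772, q_15 = 15·38682224377791722 + 1073265168469217 = 581306630835345047 → 6422014454004419772/581306630835345047
APPEND 2: p_16 = 2·6422014454004419772 + 427343833512170689 = 13271372741521010233, q_16 = 2·581306630835345047 + 38682224377791722 = 1201295486048481816 → 13271372741521010233/1201295486048481816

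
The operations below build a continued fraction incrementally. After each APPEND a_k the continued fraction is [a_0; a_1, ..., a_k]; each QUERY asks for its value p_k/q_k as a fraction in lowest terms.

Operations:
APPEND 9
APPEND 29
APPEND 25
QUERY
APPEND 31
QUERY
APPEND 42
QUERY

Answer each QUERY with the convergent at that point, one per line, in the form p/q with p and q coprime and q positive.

APPEND 9: p_0 = 9·1 + 0 = 9, q_0 = 9·0 + 1 = 1 → 9/1
APPEND 29: p_1 = 29·9 + 1 = 262, q_1 = 29·1 + 0 = 29 → 262/29
APPEND 25: p_2 = 25·262 + 9 = 6559, q_2 = 25·29 + 1 = 726 → 6559/726
APPEND 31: p_3 = 31·6559 + 262 = 203591, q_3 = 31·726 + 29 = 22535 → 203591/22535
APPEND 42: p_4 = 42·203591 + 6559 = 8557381, q_4 = 42·22535 + 726 = 947196 → 8557381/947196

6559/726
203591/22535
8557381/947196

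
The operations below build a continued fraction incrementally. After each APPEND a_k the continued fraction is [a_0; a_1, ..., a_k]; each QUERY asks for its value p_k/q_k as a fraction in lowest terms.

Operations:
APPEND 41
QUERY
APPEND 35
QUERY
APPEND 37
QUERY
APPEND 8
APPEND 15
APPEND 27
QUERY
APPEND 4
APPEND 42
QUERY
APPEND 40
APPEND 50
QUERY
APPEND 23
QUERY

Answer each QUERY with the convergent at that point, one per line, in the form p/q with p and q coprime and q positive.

APPEND 41: p_0 = 41·1 + 0 = 41, q_0 = 41·0 + 1 = 1 → 41/1
APPEND 35: p_1 = 35·41 + 1 = 1436, q_1 = 35·1 + 0 = 35 → 1436/35
APPEND 37: p_2 = 37·1436 + 41 = 53173, q_2 = 37·35 + 1 = 1296 → 53173/1296
APPEND 8: p_3 = 8·53173 + 1436 = 426820, q_3 = 8·1296 + 35 = 10403 → 426820/10403
APPEND 15: p_4 = 15·426820 + 53173 = 6455473, q_4 = 15·10403 + 1296 = 157341 → 6455473/157341
APPEND 27: p_5 = 27·6455473 + 426820 = 174724591, q_5 = 27·157341 + 10403 = 4258610 → 174724591/4258610
APPEND 4: p_6 = 4·174724591 + 6455473 = 705353837, q_6 = 4·4258610 + 157341 = 17191781 → 705353837/17191781
APPEND 42: p_7 = 42·705353837 + 174724591 = 29799585745, q_7 = 42·17191781 + 4258610 = 726313412 → 29799585745/726313412
APPEND 40: p_8 = 40·29799585745 + 705353837 = 1192688783637, q_8 = 40·726313412 + 17191781 = 29069728261 → 1192688783637/29069728261
APPEND 50: p_9 = 50·1192688783637 + 29799585745 = 59664238767595, q_9 = 50·29069728261 + 726313412 = 1454212726462 → 59664238767595/1454212726462
APPEND 23: p_10 = 23·59664238767595 + 1192688783637 = 1373470180438322, q_10 = 23·1454212726462 + 29069728261 = 33475962436887 → 1373470180438322/33475962436887

41/1
1436/35
53173/1296
174724591/4258610
29799585745/726313412
59664238767595/1454212726462
1373470180438322/33475962436887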